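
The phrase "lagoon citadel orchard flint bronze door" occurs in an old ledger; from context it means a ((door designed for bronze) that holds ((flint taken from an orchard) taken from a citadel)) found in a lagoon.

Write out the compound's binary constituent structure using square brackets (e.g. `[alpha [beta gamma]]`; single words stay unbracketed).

The outermost head in the paraphrase is "door" (specifically "citadel orchard flint bronze door"), modified by "lagoon".
"citadel orchard flint bronze door" → head "door" (specifically "bronze door"), modifier "citadel orchard flint".
"citadel orchard flint" → head "flint" (specifically "orchard flint"), modifier "citadel".
"orchard flint" → head "flint", modifier "orchard".
"bronze door" → head "door", modifier "bronze".
Assembled: [lagoon [[citadel [orchard flint]] [bronze door]]].

[lagoon [[citadel [orchard flint]] [bronze door]]]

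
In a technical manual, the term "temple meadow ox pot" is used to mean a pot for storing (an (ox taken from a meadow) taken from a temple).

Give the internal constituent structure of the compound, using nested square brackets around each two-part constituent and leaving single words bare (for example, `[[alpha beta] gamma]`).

[[temple [meadow ox]] pot]

Overall it is a kind of pot; the modifier is "temple meadow ox".
"temple meadow ox" → head "ox" (specifically "meadow ox"), modifier "temple".
"meadow ox" → head "ox", modifier "meadow".
Assembled: [[temple [meadow ox]] pot].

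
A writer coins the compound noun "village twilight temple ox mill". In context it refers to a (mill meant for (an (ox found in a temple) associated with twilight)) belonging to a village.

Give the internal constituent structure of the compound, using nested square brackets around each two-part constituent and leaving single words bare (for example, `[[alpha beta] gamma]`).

At the top level: head "mill" (specifically "twilight temple ox mill"); modifier "village".
"twilight temple ox mill" → head "mill", modifier "twilight temple ox".
"twilight temple ox" → head "ox" (specifically "temple ox"), modifier "twilight".
"temple ox" → head "ox", modifier "temple".
So the structure is [village [[twilight [temple ox]] mill]].

[village [[twilight [temple ox]] mill]]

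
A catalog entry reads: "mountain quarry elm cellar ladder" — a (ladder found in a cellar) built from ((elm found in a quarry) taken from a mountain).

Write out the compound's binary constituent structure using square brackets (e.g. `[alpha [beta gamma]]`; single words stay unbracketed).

Overall it is a kind of ladder (specifically "cellar ladder"); the modifier is "mountain quarry elm".
Within "mountain quarry elm", the head is "elm" (specifically "quarry elm") and the modifier is "mountain".
Within "quarry elm", the head is "elm" and the modifier is "quarry".
Within "cellar ladder", the head is "ladder" and the modifier is "cellar".
So the structure is [[mountain [quarry elm]] [cellar ladder]].

[[mountain [quarry elm]] [cellar ladder]]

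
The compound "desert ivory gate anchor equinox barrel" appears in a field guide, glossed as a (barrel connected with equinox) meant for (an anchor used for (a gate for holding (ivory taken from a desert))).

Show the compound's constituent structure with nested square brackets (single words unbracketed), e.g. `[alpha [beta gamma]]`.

At the top level: head "barrel" (specifically "equinox barrel"); modifier "desert ivory gate anchor".
Inside "desert ivory gate anchor": head "anchor", modifier "desert ivory gate".
Inside "desert ivory gate": head "gate", modifier "desert ivory".
Inside "desert ivory": head "ivory", modifier "desert".
Inside "equinox barrel": head "barrel", modifier "equinox".
So the structure is [[[[desert ivory] gate] anchor] [equinox barrel]].

[[[[desert ivory] gate] anchor] [equinox barrel]]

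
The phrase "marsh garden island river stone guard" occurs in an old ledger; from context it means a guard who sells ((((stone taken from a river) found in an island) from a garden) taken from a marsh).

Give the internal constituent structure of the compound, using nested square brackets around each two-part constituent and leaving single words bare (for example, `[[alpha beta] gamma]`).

Whole compound: head "guard", modifier "marsh garden island river stone".
Inside "marsh garden island river stone": head "stone" (specifically "garden island river stone"), modifier "marsh".
Inside "garden island river stone": head "stone" (specifically "island river stone"), modifier "garden".
Inside "island river stone": head "stone" (specifically "river stone"), modifier "island".
Inside "river stone": head "stone", modifier "river".
So the structure is [[marsh [garden [island [river stone]]]] guard].

[[marsh [garden [island [river stone]]]] guard]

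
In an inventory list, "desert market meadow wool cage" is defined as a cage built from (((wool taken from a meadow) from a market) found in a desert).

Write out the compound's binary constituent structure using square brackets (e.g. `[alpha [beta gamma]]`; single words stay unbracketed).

[[desert [market [meadow wool]]] cage]

Overall it is a kind of cage; the modifier is "desert market meadow wool".
Inside "desert market meadow wool": head "wool" (specifically "market meadow wool"), modifier "desert".
Inside "market meadow wool": head "wool" (specifically "meadow wool"), modifier "market".
Inside "meadow wool": head "wool", modifier "meadow".
Putting it together: [[desert [market [meadow wool]]] cage].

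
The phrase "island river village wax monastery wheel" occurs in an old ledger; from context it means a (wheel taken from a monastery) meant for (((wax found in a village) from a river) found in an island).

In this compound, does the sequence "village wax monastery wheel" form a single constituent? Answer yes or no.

no

The top-level split is [island river village wax] [monastery wheel]; the full structure is [[island [river [village wax]]] [monastery wheel]].
"village wax monastery wheel" straddles a constituent boundary, so it is not a single unit.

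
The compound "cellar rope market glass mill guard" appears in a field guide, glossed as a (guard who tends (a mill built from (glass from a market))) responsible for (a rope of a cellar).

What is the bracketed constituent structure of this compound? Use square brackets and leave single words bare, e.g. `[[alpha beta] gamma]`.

The outermost head in the paraphrase is "guard" (specifically "market glass mill guard"), modified by "cellar rope".
"cellar rope" → head "rope", modifier "cellar".
"market glass mill guard" → head "guard", modifier "market glass mill".
"market glass mill" → head "mill", modifier "market glass".
"market glass" → head "glass", modifier "market".
So the structure is [[cellar rope] [[[market glass] mill] guard]].

[[cellar rope] [[[market glass] mill] guard]]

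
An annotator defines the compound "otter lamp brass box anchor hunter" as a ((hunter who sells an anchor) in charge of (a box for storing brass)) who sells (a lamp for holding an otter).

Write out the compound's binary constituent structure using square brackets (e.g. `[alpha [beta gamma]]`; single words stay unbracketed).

[[otter lamp] [[brass box] [anchor hunter]]]

Whole compound: head "hunter" (specifically "brass box anchor hunter"), modifier "otter lamp".
Inside "otter lamp": head "lamp", modifier "otter".
Inside "brass box anchor hunter": head "hunter" (specifically "anchor hunter"), modifier "brass box".
Inside "brass box": head "box", modifier "brass".
Inside "anchor hunter": head "hunter", modifier "anchor".
Assembled: [[otter lamp] [[brass box] [anchor hunter]]].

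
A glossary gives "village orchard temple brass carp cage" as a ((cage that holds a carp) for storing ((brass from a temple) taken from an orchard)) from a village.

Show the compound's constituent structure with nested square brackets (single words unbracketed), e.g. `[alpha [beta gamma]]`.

[village [[orchard [temple brass]] [carp cage]]]

At the top level: head "cage" (specifically "orchard temple brass carp cage"); modifier "village".
Inside "orchard temple brass carp cage": head "cage" (specifically "carp cage"), modifier "orchard temple brass".
Inside "orchard temple brass": head "brass" (specifically "temple brass"), modifier "orchard".
Inside "temple brass": head "brass", modifier "temple".
Inside "carp cage": head "cage", modifier "carp".
So the structure is [village [[orchard [temple brass]] [carp cage]]].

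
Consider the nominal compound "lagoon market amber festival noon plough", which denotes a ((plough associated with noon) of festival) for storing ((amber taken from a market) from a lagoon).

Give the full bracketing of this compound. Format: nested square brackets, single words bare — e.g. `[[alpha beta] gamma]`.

At the top level: head "plough" (specifically "festival noon plough"); modifier "lagoon market amber".
Within "lagoon market amber", the head is "amber" (specifically "market amber") and the modifier is "lagoon".
Within "market amber", the head is "amber" and the modifier is "market".
Within "festival noon plough", the head is "plough" (specifically "noon plough") and the modifier is "festival".
Within "noon plough", the head is "plough" and the modifier is "noon".
So the structure is [[lagoon [market amber]] [festival [noon plough]]].

[[lagoon [market amber]] [festival [noon plough]]]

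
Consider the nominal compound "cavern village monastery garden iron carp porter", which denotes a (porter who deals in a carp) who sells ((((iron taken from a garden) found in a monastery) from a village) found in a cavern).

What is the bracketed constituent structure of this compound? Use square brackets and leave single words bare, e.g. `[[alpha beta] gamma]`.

[[cavern [village [monastery [garden iron]]]] [carp porter]]

The outermost head in the paraphrase is "porter" (specifically "carp porter"), modified by "cavern village monastery garden iron".
Inside "cavern village monastery garden iron": head "iron" (specifically "village monastery garden iron"), modifier "cavern".
Inside "village monastery garden iron": head "iron" (specifically "monastery garden iron"), modifier "village".
Inside "monastery garden iron": head "iron" (specifically "garden iron"), modifier "monastery".
Inside "garden iron": head "iron", modifier "garden".
Inside "carp porter": head "porter", modifier "carp".
Putting it together: [[cavern [village [monastery [garden iron]]]] [carp porter]].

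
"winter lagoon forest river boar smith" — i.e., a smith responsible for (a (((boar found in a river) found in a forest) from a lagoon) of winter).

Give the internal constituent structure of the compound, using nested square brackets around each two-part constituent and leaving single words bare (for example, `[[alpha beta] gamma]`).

[[winter [lagoon [forest [river boar]]]] smith]

At the top level: head "smith"; modifier "winter lagoon forest river boar".
Within "winter lagoon forest river boar", the head is "boar" (specifically "lagoon forest river boar") and the modifier is "winter".
Within "lagoon forest river boar", the head is "boar" (specifically "forest river boar") and the modifier is "lagoon".
Within "forest river boar", the head is "boar" (specifically "river boar") and the modifier is "forest".
Within "river boar", the head is "boar" and the modifier is "river".
Putting it together: [[winter [lagoon [forest [river boar]]]] smith].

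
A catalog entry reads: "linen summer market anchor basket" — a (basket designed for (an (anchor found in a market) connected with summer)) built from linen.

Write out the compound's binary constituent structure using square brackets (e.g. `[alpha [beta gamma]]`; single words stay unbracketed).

[linen [[summer [market anchor]] basket]]

The outermost head in the paraphrase is "basket" (specifically "summer market anchor basket"), modified by "linen".
"summer market anchor basket" → head "basket", modifier "summer market anchor".
"summer market anchor" → head "anchor" (specifically "market anchor"), modifier "summer".
"market anchor" → head "anchor", modifier "market".
Assembled: [linen [[summer [market anchor]] basket]].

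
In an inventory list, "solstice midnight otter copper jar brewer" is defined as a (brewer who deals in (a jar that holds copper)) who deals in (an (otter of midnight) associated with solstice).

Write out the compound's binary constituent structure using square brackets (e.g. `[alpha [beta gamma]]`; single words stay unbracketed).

Overall it is a kind of brewer (specifically "copper jar brewer"); the modifier is "solstice midnight otter".
Within "solstice midnight otter", the head is "otter" (specifically "midnight otter") and the modifier is "solstice".
Within "midnight otter", the head is "otter" and the modifier is "midnight".
Within "copper jar brewer", the head is "brewer" and the modifier is "copper jar".
Within "copper jar", the head is "jar" and the modifier is "copper".
Assembled: [[solstice [midnight otter]] [[copper jar] brewer]].

[[solstice [midnight otter]] [[copper jar] brewer]]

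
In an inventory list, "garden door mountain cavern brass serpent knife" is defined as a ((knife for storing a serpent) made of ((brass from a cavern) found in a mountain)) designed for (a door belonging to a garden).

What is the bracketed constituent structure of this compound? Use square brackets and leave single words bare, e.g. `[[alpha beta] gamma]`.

[[garden door] [[mountain [cavern brass]] [serpent knife]]]

The outermost head in the paraphrase is "knife" (specifically "mountain cavern brass serpent knife"), modified by "garden door".
Inside "garden door": head "door", modifier "garden".
Inside "mountain cavern brass serpent knife": head "knife" (specifically "serpent knife"), modifier "mountain cavern brass".
Inside "mountain cavern brass": head "brass" (specifically "cavern brass"), modifier "mountain".
Inside "cavern brass": head "brass", modifier "cavern".
Inside "serpent knife": head "knife", modifier "serpent".
Putting it together: [[garden door] [[mountain [cavern brass]] [serpent knife]]].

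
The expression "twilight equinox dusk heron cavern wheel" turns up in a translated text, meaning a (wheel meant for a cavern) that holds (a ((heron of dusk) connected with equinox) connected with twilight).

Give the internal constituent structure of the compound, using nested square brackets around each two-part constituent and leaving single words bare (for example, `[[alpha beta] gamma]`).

[[twilight [equinox [dusk heron]]] [cavern wheel]]

Overall it is a kind of wheel (specifically "cavern wheel"); the modifier is "twilight equinox dusk heron".
Inside "twilight equinox dusk heron": head "heron" (specifically "equinox dusk heron"), modifier "twilight".
Inside "equinox dusk heron": head "heron" (specifically "dusk heron"), modifier "equinox".
Inside "dusk heron": head "heron", modifier "dusk".
Inside "cavern wheel": head "wheel", modifier "cavern".
Putting it together: [[twilight [equinox [dusk heron]]] [cavern wheel]].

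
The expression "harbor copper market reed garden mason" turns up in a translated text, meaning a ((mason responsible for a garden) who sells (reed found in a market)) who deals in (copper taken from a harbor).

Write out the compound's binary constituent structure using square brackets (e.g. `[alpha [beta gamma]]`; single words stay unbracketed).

[[harbor copper] [[market reed] [garden mason]]]

Whole compound: head "mason" (specifically "market reed garden mason"), modifier "harbor copper".
Within "harbor copper", the head is "copper" and the modifier is "harbor".
Within "market reed garden mason", the head is "mason" (specifically "garden mason") and the modifier is "market reed".
Within "market reed", the head is "reed" and the modifier is "market".
Within "garden mason", the head is "mason" and the modifier is "garden".
Assembled: [[harbor copper] [[market reed] [garden mason]]].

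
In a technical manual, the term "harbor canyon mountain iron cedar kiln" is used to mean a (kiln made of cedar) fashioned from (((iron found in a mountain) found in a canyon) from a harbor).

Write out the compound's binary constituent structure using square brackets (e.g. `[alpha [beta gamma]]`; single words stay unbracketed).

At the top level: head "kiln" (specifically "cedar kiln"); modifier "harbor canyon mountain iron".
"harbor canyon mountain iron" → head "iron" (specifically "canyon mountain iron"), modifier "harbor".
"canyon mountain iron" → head "iron" (specifically "mountain iron"), modifier "canyon".
"mountain iron" → head "iron", modifier "mountain".
"cedar kiln" → head "kiln", modifier "cedar".
So the structure is [[harbor [canyon [mountain iron]]] [cedar kiln]].

[[harbor [canyon [mountain iron]]] [cedar kiln]]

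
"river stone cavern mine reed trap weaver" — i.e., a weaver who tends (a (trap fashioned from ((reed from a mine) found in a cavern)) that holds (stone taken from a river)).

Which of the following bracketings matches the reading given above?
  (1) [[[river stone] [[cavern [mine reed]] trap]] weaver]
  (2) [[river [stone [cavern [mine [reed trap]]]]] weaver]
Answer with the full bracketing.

The paraphrase's head is the "weaver" part ("weaver"); its modifier is "river stone cavern mine reed trap".
That top-level split, carried through the inner groups, gives [[[river stone] [[cavern [mine reed]] trap]] weaver].

[[[river stone] [[cavern [mine reed]] trap]] weaver]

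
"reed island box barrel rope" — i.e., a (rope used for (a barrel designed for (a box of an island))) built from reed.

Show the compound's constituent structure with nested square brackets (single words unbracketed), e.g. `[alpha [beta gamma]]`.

[reed [[[island box] barrel] rope]]

At the top level: head "rope" (specifically "island box barrel rope"); modifier "reed".
Inside "island box barrel rope": head "rope", modifier "island box barrel".
Inside "island box barrel": head "barrel", modifier "island box".
Inside "island box": head "box", modifier "island".
So the structure is [reed [[[island box] barrel] rope]].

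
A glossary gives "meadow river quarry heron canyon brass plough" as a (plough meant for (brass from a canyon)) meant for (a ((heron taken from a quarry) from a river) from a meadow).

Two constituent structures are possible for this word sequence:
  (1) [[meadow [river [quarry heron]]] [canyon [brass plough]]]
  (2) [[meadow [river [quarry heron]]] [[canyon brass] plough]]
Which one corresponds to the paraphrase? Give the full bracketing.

[[meadow [river [quarry heron]]] [[canyon brass] plough]]

The paraphrase's head is the "plough" part ("canyon brass plough"); its modifier is "meadow river quarry heron".
That top-level split, carried through the inner groups, gives [[meadow [river [quarry heron]]] [[canyon brass] plough]].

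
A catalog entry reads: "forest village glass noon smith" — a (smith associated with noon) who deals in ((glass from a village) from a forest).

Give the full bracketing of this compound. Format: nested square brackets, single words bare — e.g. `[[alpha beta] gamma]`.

Overall it is a kind of smith (specifically "noon smith"); the modifier is "forest village glass".
Within "forest village glass", the head is "glass" (specifically "village glass") and the modifier is "forest".
Within "village glass", the head is "glass" and the modifier is "village".
Within "noon smith", the head is "smith" and the modifier is "noon".
So the structure is [[forest [village glass]] [noon smith]].

[[forest [village glass]] [noon smith]]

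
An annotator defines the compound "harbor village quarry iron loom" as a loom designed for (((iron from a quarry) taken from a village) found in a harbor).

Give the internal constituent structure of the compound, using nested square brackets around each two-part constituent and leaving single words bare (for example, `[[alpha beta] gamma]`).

[[harbor [village [quarry iron]]] loom]

The outermost head in the paraphrase is "loom", modified by "harbor village quarry iron".
Within "harbor village quarry iron", the head is "iron" (specifically "village quarry iron") and the modifier is "harbor".
Within "village quarry iron", the head is "iron" (specifically "quarry iron") and the modifier is "village".
Within "quarry iron", the head is "iron" and the modifier is "quarry".
So the structure is [[harbor [village [quarry iron]]] loom].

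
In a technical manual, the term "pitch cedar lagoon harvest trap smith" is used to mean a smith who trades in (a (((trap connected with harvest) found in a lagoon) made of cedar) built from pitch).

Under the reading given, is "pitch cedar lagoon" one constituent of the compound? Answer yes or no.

The top-level split is [pitch cedar lagoon harvest trap] [smith]; the full structure is [[pitch [cedar [lagoon [harvest trap]]]] smith].
"pitch cedar lagoon" straddles a constituent boundary, so it is not a single unit.

no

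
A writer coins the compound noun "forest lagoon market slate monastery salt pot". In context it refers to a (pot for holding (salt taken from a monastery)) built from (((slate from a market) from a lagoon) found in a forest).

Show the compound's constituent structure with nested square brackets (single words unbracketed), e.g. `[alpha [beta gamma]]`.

The outermost head in the paraphrase is "pot" (specifically "monastery salt pot"), modified by "forest lagoon market slate".
Inside "forest lagoon market slate": head "slate" (specifically "lagoon market slate"), modifier "forest".
Inside "lagoon market slate": head "slate" (specifically "market slate"), modifier "lagoon".
Inside "market slate": head "slate", modifier "market".
Inside "monastery salt pot": head "pot", modifier "monastery salt".
Inside "monastery salt": head "salt", modifier "monastery".
Assembled: [[forest [lagoon [market slate]]] [[monastery salt] pot]].

[[forest [lagoon [market slate]]] [[monastery salt] pot]]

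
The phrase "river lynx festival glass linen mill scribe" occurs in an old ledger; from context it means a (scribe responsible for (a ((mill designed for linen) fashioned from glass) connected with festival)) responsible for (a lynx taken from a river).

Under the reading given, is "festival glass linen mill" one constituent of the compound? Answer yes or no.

yes

The paraphrase groups the words so that "festival glass linen mill" is one unit: it corresponds to a single parenthesized sub-phrase.
The full structure is [[river lynx] [[festival [glass [linen mill]]] scribe]], in which [festival glass linen mill] is a constituent.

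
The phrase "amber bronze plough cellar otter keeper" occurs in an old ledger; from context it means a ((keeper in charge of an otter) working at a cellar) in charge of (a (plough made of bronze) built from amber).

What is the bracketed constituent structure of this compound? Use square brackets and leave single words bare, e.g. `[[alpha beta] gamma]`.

[[amber [bronze plough]] [cellar [otter keeper]]]

Overall it is a kind of keeper (specifically "cellar otter keeper"); the modifier is "amber bronze plough".
"amber bronze plough" → head "plough" (specifically "bronze plough"), modifier "amber".
"bronze plough" → head "plough", modifier "bronze".
"cellar otter keeper" → head "keeper" (specifically "otter keeper"), modifier "cellar".
"otter keeper" → head "keeper", modifier "otter".
Putting it together: [[amber [bronze plough]] [cellar [otter keeper]]].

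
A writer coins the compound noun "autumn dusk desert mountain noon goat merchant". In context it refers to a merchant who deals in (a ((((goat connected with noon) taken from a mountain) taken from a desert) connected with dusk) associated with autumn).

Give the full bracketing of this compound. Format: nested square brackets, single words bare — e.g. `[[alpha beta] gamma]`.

The outermost head in the paraphrase is "merchant", modified by "autumn dusk desert mountain noon goat".
Within "autumn dusk desert mountain noon goat", the head is "goat" (specifically "dusk desert mountain noon goat") and the modifier is "autumn".
Within "dusk desert mountain noon goat", the head is "goat" (specifically "desert mountain noon goat") and the modifier is "dusk".
Within "desert mountain noon goat", the head is "goat" (specifically "mountain noon goat") and the modifier is "desert".
Within "mountain noon goat", the head is "goat" (specifically "noon goat") and the modifier is "mountain".
Within "noon goat", the head is "goat" and the modifier is "noon".
Putting it together: [[autumn [dusk [desert [mountain [noon goat]]]]] merchant].

[[autumn [dusk [desert [mountain [noon goat]]]]] merchant]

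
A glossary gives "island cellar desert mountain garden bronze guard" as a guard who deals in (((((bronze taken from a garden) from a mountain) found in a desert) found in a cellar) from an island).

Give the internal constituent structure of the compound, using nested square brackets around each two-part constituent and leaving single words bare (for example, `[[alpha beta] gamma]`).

[[island [cellar [desert [mountain [garden bronze]]]]] guard]

The outermost head in the paraphrase is "guard", modified by "island cellar desert mountain garden bronze".
Inside "island cellar desert mountain garden bronze": head "bronze" (specifically "cellar desert mountain garden bronze"), modifier "island".
Inside "cellar desert mountain garden bronze": head "bronze" (specifically "desert mountain garden bronze"), modifier "cellar".
Inside "desert mountain garden bronze": head "bronze" (specifically "mountain garden bronze"), modifier "desert".
Inside "mountain garden bronze": head "bronze" (specifically "garden bronze"), modifier "mountain".
Inside "garden bronze": head "bronze", modifier "garden".
Assembled: [[island [cellar [desert [mountain [garden bronze]]]]] guard].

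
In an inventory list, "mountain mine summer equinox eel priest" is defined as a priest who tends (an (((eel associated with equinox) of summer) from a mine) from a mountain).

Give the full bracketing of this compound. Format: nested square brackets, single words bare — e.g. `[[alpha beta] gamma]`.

[[mountain [mine [summer [equinox eel]]]] priest]

Whole compound: head "priest", modifier "mountain mine summer equinox eel".
"mountain mine summer equinox eel" → head "eel" (specifically "mine summer equinox eel"), modifier "mountain".
"mine summer equinox eel" → head "eel" (specifically "summer equinox eel"), modifier "mine".
"summer equinox eel" → head "eel" (specifically "equinox eel"), modifier "summer".
"equinox eel" → head "eel", modifier "equinox".
Putting it together: [[mountain [mine [summer [equinox eel]]]] priest].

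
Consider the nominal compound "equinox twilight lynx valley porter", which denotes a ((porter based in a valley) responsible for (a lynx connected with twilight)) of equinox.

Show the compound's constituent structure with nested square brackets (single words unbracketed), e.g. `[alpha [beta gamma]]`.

[equinox [[twilight lynx] [valley porter]]]

Whole compound: head "porter" (specifically "twilight lynx valley porter"), modifier "equinox".
"twilight lynx valley porter" → head "porter" (specifically "valley porter"), modifier "twilight lynx".
"twilight lynx" → head "lynx", modifier "twilight".
"valley porter" → head "porter", modifier "valley".
So the structure is [equinox [[twilight lynx] [valley porter]]].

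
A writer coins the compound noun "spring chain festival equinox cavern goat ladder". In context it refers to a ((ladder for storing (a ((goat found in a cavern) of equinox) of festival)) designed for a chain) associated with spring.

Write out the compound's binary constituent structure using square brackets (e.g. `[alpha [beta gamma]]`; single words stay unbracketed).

At the top level: head "ladder" (specifically "chain festival equinox cavern goat ladder"); modifier "spring".
Within "chain festival equinox cavern goat ladder", the head is "ladder" (specifically "festival equinox cavern goat ladder") and the modifier is "chain".
Within "festival equinox cavern goat ladder", the head is "ladder" and the modifier is "festival equinox cavern goat".
Within "festival equinox cavern goat", the head is "goat" (specifically "equinox cavern goat") and the modifier is "festival".
Within "equinox cavern goat", the head is "goat" (specifically "cavern goat") and the modifier is "equinox".
Within "cavern goat", the head is "goat" and the modifier is "cavern".
Putting it together: [spring [chain [[festival [equinox [cavern goat]]] ladder]]].

[spring [chain [[festival [equinox [cavern goat]]] ladder]]]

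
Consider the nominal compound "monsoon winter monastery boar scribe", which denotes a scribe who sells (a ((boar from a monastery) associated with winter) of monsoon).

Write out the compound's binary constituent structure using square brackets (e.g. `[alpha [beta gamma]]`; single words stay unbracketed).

Whole compound: head "scribe", modifier "monsoon winter monastery boar".
Within "monsoon winter monastery boar", the head is "boar" (specifically "winter monastery boar") and the modifier is "monsoon".
Within "winter monastery boar", the head is "boar" (specifically "monastery boar") and the modifier is "winter".
Within "monastery boar", the head is "boar" and the modifier is "monastery".
Putting it together: [[monsoon [winter [monastery boar]]] scribe].

[[monsoon [winter [monastery boar]]] scribe]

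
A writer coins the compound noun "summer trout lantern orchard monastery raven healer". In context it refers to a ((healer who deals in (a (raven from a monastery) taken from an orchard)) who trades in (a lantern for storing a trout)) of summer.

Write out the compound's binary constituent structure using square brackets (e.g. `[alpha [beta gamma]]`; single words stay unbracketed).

[summer [[trout lantern] [[orchard [monastery raven]] healer]]]

The outermost head in the paraphrase is "healer" (specifically "trout lantern orchard monastery raven healer"), modified by "summer".
"trout lantern orchard monastery raven healer" → head "healer" (specifically "orchard monastery raven healer"), modifier "trout lantern".
"trout lantern" → head "lantern", modifier "trout".
"orchard monastery raven healer" → head "healer", modifier "orchard monastery raven".
"orchard monastery raven" → head "raven" (specifically "monastery raven"), modifier "orchard".
"monastery raven" → head "raven", modifier "monastery".
Putting it together: [summer [[trout lantern] [[orchard [monastery raven]] healer]]].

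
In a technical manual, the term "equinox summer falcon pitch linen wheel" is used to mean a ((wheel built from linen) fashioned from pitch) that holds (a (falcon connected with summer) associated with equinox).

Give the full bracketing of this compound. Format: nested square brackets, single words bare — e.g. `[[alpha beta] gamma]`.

Whole compound: head "wheel" (specifically "pitch linen wheel"), modifier "equinox summer falcon".
Inside "equinox summer falcon": head "falcon" (specifically "summer falcon"), modifier "equinox".
Inside "summer falcon": head "falcon", modifier "summer".
Inside "pitch linen wheel": head "wheel" (specifically "linen wheel"), modifier "pitch".
Inside "linen wheel": head "wheel", modifier "linen".
So the structure is [[equinox [summer falcon]] [pitch [linen wheel]]].

[[equinox [summer falcon]] [pitch [linen wheel]]]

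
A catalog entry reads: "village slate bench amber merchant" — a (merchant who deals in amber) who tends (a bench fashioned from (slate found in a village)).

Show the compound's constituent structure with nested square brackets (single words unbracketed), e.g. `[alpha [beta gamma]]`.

[[[village slate] bench] [amber merchant]]

Overall it is a kind of merchant (specifically "amber merchant"); the modifier is "village slate bench".
"village slate bench" → head "bench", modifier "village slate".
"village slate" → head "slate", modifier "village".
"amber merchant" → head "merchant", modifier "amber".
So the structure is [[[village slate] bench] [amber merchant]].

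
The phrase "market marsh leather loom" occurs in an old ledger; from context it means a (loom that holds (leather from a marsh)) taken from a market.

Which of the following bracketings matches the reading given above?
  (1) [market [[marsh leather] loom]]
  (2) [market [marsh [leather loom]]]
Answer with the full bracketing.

The paraphrase's head is the "loom" part ("marsh leather loom"); its modifier is "market".
That top-level split, carried through the inner groups, gives [market [[marsh leather] loom]].

[market [[marsh leather] loom]]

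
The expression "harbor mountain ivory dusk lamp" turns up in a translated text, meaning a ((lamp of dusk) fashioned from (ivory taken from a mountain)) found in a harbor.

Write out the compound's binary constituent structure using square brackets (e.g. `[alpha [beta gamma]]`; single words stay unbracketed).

[harbor [[mountain ivory] [dusk lamp]]]

The outermost head in the paraphrase is "lamp" (specifically "mountain ivory dusk lamp"), modified by "harbor".
Inside "mountain ivory dusk lamp": head "lamp" (specifically "dusk lamp"), modifier "mountain ivory".
Inside "mountain ivory": head "ivory", modifier "mountain".
Inside "dusk lamp": head "lamp", modifier "dusk".
Assembled: [harbor [[mountain ivory] [dusk lamp]]].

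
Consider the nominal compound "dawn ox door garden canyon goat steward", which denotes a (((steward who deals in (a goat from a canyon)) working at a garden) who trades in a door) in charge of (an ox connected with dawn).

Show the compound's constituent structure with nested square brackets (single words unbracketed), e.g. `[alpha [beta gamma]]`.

Whole compound: head "steward" (specifically "door garden canyon goat steward"), modifier "dawn ox".
"dawn ox" → head "ox", modifier "dawn".
"door garden canyon goat steward" → head "steward" (specifically "garden canyon goat steward"), modifier "door".
"garden canyon goat steward" → head "steward" (specifically "canyon goat steward"), modifier "garden".
"canyon goat steward" → head "steward", modifier "canyon goat".
"canyon goat" → head "goat", modifier "canyon".
So the structure is [[dawn ox] [door [garden [[canyon goat] steward]]]].

[[dawn ox] [door [garden [[canyon goat] steward]]]]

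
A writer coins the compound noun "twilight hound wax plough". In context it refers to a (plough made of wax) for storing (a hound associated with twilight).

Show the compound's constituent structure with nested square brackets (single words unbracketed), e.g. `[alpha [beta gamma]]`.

[[twilight hound] [wax plough]]

Overall it is a kind of plough (specifically "wax plough"); the modifier is "twilight hound".
Inside "twilight hound": head "hound", modifier "twilight".
Inside "wax plough": head "plough", modifier "wax".
So the structure is [[twilight hound] [wax plough]].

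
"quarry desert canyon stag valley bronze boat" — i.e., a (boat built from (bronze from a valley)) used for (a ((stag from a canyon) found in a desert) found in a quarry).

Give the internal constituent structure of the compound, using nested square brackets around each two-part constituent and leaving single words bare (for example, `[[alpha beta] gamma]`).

[[quarry [desert [canyon stag]]] [[valley bronze] boat]]

At the top level: head "boat" (specifically "valley bronze boat"); modifier "quarry desert canyon stag".
Within "quarry desert canyon stag", the head is "stag" (specifically "desert canyon stag") and the modifier is "quarry".
Within "desert canyon stag", the head is "stag" (specifically "canyon stag") and the modifier is "desert".
Within "canyon stag", the head is "stag" and the modifier is "canyon".
Within "valley bronze boat", the head is "boat" and the modifier is "valley bronze".
Within "valley bronze", the head is "bronze" and the modifier is "valley".
Putting it together: [[quarry [desert [canyon stag]]] [[valley bronze] boat]].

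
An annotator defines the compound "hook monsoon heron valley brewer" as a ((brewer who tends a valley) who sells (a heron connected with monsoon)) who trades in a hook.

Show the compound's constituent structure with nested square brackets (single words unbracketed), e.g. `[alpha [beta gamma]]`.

[hook [[monsoon heron] [valley brewer]]]

At the top level: head "brewer" (specifically "monsoon heron valley brewer"); modifier "hook".
Inside "monsoon heron valley brewer": head "brewer" (specifically "valley brewer"), modifier "monsoon heron".
Inside "monsoon heron": head "heron", modifier "monsoon".
Inside "valley brewer": head "brewer", modifier "valley".
So the structure is [hook [[monsoon heron] [valley brewer]]].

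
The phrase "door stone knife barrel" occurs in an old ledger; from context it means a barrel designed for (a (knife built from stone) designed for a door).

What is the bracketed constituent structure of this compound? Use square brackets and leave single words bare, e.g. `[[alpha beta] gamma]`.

At the top level: head "barrel"; modifier "door stone knife".
"door stone knife" → head "knife" (specifically "stone knife"), modifier "door".
"stone knife" → head "knife", modifier "stone".
Assembled: [[door [stone knife]] barrel].

[[door [stone knife]] barrel]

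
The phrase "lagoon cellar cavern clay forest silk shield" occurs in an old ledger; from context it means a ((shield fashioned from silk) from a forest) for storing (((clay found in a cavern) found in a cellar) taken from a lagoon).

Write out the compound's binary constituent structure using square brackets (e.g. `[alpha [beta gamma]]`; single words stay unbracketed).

The outermost head in the paraphrase is "shield" (specifically "forest silk shield"), modified by "lagoon cellar cavern clay".
"lagoon cellar cavern clay" → head "clay" (specifically "cellar cavern clay"), modifier "lagoon".
"cellar cavern clay" → head "clay" (specifically "cavern clay"), modifier "cellar".
"cavern clay" → head "clay", modifier "cavern".
"forest silk shield" → head "shield" (specifically "silk shield"), modifier "forest".
"silk shield" → head "shield", modifier "silk".
Putting it together: [[lagoon [cellar [cavern clay]]] [forest [silk shield]]].

[[lagoon [cellar [cavern clay]]] [forest [silk shield]]]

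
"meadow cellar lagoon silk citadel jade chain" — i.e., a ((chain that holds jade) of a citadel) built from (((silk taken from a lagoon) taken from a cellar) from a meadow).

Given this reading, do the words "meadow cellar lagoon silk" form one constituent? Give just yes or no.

yes

The paraphrase groups the words so that "meadow cellar lagoon silk" is one unit: it corresponds to a single parenthesized sub-phrase.
The full structure is [[meadow [cellar [lagoon silk]]] [citadel [jade chain]]], in which [meadow cellar lagoon silk] is a constituent.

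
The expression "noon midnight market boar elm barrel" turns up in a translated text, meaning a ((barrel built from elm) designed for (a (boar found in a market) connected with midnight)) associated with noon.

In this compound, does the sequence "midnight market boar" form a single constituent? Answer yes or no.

The paraphrase groups the words so that "midnight market boar" is one unit: it corresponds to a single parenthesized sub-phrase.
The full structure is [noon [[midnight [market boar]] [elm barrel]]], in which [midnight market boar] is a constituent.

yes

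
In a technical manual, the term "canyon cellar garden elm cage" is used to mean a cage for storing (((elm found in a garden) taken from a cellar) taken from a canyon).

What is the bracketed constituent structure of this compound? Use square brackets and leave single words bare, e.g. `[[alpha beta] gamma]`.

At the top level: head "cage"; modifier "canyon cellar garden elm".
"canyon cellar garden elm" → head "elm" (specifically "cellar garden elm"), modifier "canyon".
"cellar garden elm" → head "elm" (specifically "garden elm"), modifier "cellar".
"garden elm" → head "elm", modifier "garden".
Assembled: [[canyon [cellar [garden elm]]] cage].

[[canyon [cellar [garden elm]]] cage]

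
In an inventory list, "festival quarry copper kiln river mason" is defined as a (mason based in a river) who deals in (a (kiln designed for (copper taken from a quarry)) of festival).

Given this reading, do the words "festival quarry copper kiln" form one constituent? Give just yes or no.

yes

The paraphrase groups the words so that "festival quarry copper kiln" is one unit: it corresponds to a single parenthesized sub-phrase.
The full structure is [[festival [[quarry copper] kiln]] [river mason]], in which [festival quarry copper kiln] is a constituent.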